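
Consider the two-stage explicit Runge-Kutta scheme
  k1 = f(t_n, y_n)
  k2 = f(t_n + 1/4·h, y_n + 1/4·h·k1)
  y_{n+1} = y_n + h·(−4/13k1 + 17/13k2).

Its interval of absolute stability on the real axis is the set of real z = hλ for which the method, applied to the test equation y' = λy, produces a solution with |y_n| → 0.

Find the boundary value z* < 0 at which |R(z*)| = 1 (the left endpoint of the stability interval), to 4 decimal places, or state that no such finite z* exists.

Test eqn y'=λy, z=hλ:
  k1=λy_n ⇒ h·k1=z·y_n;  k2=λ(1+1/4z)y_n ⇒ h·k2=z(1+1/4z)y_n
  y_{n+1}/y_n = 1 − 4/13z + 17/13z(1+1/4z) = 1 + z + 17/52z²
  so R(z) = 1 + z + 17/52z².

Need |R(x)|<1, x<0.
x=-1.44: |R|=0.2379
R=1: x+17/52x²=0 ⇒ x=−52/17=-3.0588; min R=1−1/(4·17/52)=0.2353>−1
Confirm numerically:
  x=-2.603: |R|=0.61210 <1
  x=-1.775: |R|=0.25501 <1
  x=-1.491: |R|=0.23578 <1
  x=-3.619: |R|=1.66276 >1
  x=-3.407: |R|=1.38781 >1
  x=-3.093: |R|=1.03456 >1
So |R|<1 on (-3.0588, 0).

z* = -3.0588.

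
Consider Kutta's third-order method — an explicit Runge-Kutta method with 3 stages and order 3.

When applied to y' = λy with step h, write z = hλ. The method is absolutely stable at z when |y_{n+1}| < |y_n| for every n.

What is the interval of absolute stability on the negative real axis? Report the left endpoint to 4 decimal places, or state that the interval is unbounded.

z∈(-2.5127,0).

Test eqn y'=λy, z=hλ:
  order 3, 3-stage ⇒ R(z)=1+z+z^2/2+z^3/6
  (e.g. R(-0.52)=0.59177, |R|=0.59177)

Need |R(x)|<1, x<0.
x=-0.52: |R|=0.5918
|R(-2.74)|=1.4147 |R(-1.73)|=0.0965 |R(-1.65)|=0.0374
Bisect:
  x_lo=-2.9499 |R|=1.8773  x_hi=-0.1001 |R|=0.9048
  mid=-1.52499 |R|=0.04672 →hi
  mid=-2.23746 |R|=0.60122 →hi
  mid=-2.59370 |R|=1.13814 →lo
  mid=-2.41558 |R|=0.84723 →hi
  mid=-2.50464 |R|=0.98672 →hi
  mid=-2.54917 |R|=1.06089 →lo
  mid=-2.52690 |R|=1.02343 →lo
  mid=-2.51577 |R|=1.00498 →lo
  mid=-2.51020 |R|=0.99582 →hi
  mid=-2.51299 |R|=1.00040 →lo
  ...
  [-2.51281,-2.51264] ⇒ x*=-2.5127
Stable set (-2.5127, 0).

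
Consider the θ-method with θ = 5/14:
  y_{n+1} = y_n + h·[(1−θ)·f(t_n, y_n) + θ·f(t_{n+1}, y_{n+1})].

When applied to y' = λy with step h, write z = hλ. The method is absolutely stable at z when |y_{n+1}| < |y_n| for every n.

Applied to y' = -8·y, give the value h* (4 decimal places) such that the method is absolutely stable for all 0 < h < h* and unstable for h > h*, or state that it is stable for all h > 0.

(-7.0000,0); λ=-8 ⇒ h* = (7)/8 = 0.8750.

On y'=λy, z=hλ:
  y_{n+1} = y_n + z·[9/14·y_n + 5/14·y_{n+1}] ⇒ (1 − 5/14z)y_{n+1} = (1 + 9/14z)y_n
  ⇒ R(z) = (1 + 9/14z)/(1 − 5/14z).

Need |R(x)|<1, x<0.
x=-0.35: |R|=0.6889
R=−1: 1+9/14x = −1+5/14x ⇒ -2/7x=2 ⇒ x=2/(-2/7)=-7.0000
Confirm numerically:
  x=-6.610: |R|=0.96684 <1
  x=-6.392: |R|=0.94708 <1
  x=-5.219: |R|=0.82232 <1
  x=-5.036: |R|=0.79949 <1
  x=-7.119: |R|=1.00960 >1
  x=-7.046: |R|=1.00374 >1
So |R|<1 on (-7.0000, 0).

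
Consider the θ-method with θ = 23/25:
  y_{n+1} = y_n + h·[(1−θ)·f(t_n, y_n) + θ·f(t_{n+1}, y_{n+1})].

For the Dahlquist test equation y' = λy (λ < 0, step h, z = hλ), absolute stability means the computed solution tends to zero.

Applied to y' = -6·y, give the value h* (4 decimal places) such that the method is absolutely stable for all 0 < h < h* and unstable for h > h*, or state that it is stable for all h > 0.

unbounded; (−∞, 0). Any h>0 works for λ=-6.

On y'=λy, z=hλ:
  y_{n+1} = y_n + z·[2/25·y_n + 23/25·y_{n+1}] ⇒ (1 − 23/25z)y_{n+1} = (1 + 2/25z)y_n
  ⇒ R(z) = (1 + 2/25z)/(1 − 23/25z).

Find x<0 with |R(x)|<1.
x=-0.57: |R|=0.6261
x=-2: |R|=0.2958
x=-10: |R|=0.0196
x=-100: |R|=0.0753
θ=23/25≥1/2 ⇒ |1+2/25x|<|1−23/25x| ∀x<0 ⇒ unbounded interval.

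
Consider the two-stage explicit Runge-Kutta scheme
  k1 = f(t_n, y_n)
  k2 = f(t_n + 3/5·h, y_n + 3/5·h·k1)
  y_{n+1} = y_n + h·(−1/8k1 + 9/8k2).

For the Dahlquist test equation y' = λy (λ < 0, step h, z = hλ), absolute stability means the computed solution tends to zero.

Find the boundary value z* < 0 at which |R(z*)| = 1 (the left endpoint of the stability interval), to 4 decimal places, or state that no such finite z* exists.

left endpoint -1.4815.

On y'=λy, z=hλ:
  k1=λy_n ⇒ h·k1=z·y_n;  k2=λ(1+3/5z)y_n ⇒ h·k2=z(1+3/5z)y_n
  y_{n+1}/y_n = 1 − 1/8z + 9/8z(1+3/5z) = 1 + z + 27/40z²
  so R(z) = 1 + z + 27/40z².

Boundary: |R(x)|=1, x<0.
x=-1.77: |R|=1.3447
R=1: x+27/40x²=0 ⇒ x=−40/27=-1.4815; min R=1−1/(4·27/40)=0.6296>−1
Confirm numerically:
  x=-1.291: |R|=0.83401 <1
  x=-1.113: |R|=0.72317 <1
  x=-0.622: |R|=0.63915 <1
  x=-1.777: |R|=1.35447 >1
  x=-1.563: |R|=1.08600 >1
Interval (-1.4815, 0).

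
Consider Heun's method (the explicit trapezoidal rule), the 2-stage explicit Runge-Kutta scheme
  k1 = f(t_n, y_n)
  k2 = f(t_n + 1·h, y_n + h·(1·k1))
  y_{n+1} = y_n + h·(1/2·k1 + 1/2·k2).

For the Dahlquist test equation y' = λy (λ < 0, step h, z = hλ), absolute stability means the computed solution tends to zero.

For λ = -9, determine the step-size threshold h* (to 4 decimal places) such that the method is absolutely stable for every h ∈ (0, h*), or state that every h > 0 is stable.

(-2.0000,0); λ=-9 ⇒ h* = 0.2222.

Set f=λy, z=hλ:
  order 2, 2-stage ⇒ R(z)=1+z+z^2/2
  (e.g. R(-1.07)=0.50245, |R|=0.50245)

Need |R(x)|<1, x<0.
x=-1.07: |R|=0.5025
|R(-1.83)|=0.8445 |R(-1.67)|=0.7244 |R(-0.81)|=0.5181
Bisect:
  x_lo=-2.4835 |R|=1.6003  x_hi=-0.2134 |R|=0.8094
  mid=-1.34841 |R|=0.56070 →hi
  mid=-1.91593 |R|=0.91947 →hi
  mid=-2.19969 |R|=1.21963 →lo
  mid=-2.05781 |R|=1.05948 →lo
  mid=-1.98687 |R|=0.98696 →hi
  mid=-2.02234 |R|=1.02259 →lo
  mid=-2.00461 |R|=1.00462 →lo
  mid=-1.99574 |R|=0.99575 →hi
  mid=-2.00017 |R|=1.00017 →lo
  ...
  [-2.00004,-1.99990] ⇒ x*=-2.0000
So |R|<1 on (-2.0000, 0).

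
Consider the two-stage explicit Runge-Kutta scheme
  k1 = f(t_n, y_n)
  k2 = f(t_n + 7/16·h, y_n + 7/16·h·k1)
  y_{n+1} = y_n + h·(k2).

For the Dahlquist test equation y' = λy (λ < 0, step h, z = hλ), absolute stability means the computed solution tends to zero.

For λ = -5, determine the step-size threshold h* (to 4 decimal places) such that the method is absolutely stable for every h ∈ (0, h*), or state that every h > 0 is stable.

(-2.2857,0); λ=-5 ⇒ h* = (16/7)/5 = 0.4571.

With y'=λy (z=hλ):
  k1=λy_n ⇒ h·k1=z·y_n;  k2=λ(1+7/16z)y_n ⇒ h·k2=z(1+7/16z)y_n
  y_{n+1}/y_n = 1 + z(1+7/16z) = 1 + z + 7/16z²
  ⇒ R(z) = 1 + z + 7/16z².

Boundary: |R(x)|=1, x<0.
x=-0.64: |R|=0.5392
R=1: x+7/16x²=0 ⇒ x=−16/7=-2.2857; min R=1−1/(4·7/16)=0.4286>−1
Confirm numerically:
  x=-2.215: |R|=0.93147 <1
  x=-1.850: |R|=0.64734 <1
  x=-1.597: |R|=0.51880 <1
  x=-1.228: |R|=0.43174 <1
  x=-2.739: |R|=1.54318 >1
  x=-2.599: |R|=1.35623 >1
  x=-2.371: |R|=1.08847 >1
So |R|<1 on (-2.2857, 0).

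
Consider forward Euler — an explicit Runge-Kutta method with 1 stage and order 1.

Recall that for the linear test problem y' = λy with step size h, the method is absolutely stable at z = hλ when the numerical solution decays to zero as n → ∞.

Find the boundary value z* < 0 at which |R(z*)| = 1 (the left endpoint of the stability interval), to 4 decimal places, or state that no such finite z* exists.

On y'=λy, z=hλ:
  order 1, 1-stage ⇒ R(z)=1+z
  (e.g. R(-0.4)=0.60000, |R|=0.60000)

Boundary: |R(x)|=1, x<0.
x=-0.4: |R|=0.6000
|R(-1.46)|=0.4600 |R(-1.4)|=0.4000 |R(-0.84)|=0.1600
Bisect:
  x_lo=-2.8993 |R|=1.8993  x_hi=-0.2059 |R|=0.7941
  mid=-1.55260 |R|=0.55260 →hi
  mid=-2.22596 |R|=1.22596 →lo
  mid=-1.88928 |R|=0.88928 →hi
  mid=-2.05762 |R|=1.05762 →lo
  mid=-1.97345 |R|=0.97345 →hi
  mid=-2.01554 |R|=1.01554 →lo
  mid=-1.99450 |R|=0.99450 →hi
  ...
  [-2.00009,-1.99992] ⇒ x*=-2.0000
Stable set (-2.0000, 0).

z* = -2.0000.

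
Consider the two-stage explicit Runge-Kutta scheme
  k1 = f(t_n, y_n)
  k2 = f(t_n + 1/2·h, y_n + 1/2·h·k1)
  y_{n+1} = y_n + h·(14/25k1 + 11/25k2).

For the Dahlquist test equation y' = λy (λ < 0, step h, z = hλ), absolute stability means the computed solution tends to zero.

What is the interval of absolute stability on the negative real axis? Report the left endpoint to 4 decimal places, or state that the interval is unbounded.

With y'=λy (z=hλ):
  k1=λy_n ⇒ h·k1=z·y_n;  k2=λ(1+1/2z)y_n ⇒ h·k2=z(1+1/2z)y_n
  y_{n+1}/y_n = 1 + 14/25z + 11/25z(1+1/2z) = 1 + z + 11/50z²
  ⇒ R(z) = 1 + z + 11/50z².

Find x<0 with |R(x)|<1.
x=-0.31: |R|=0.7111
R=1: x+11/50x²=0 ⇒ x=−50/11=-4.5455; min R=1−1/(4·11/50)=-0.1364>−1
Confirm numerically:
  x=-4.146: |R|=0.63565 <1
  x=-2.897: |R|=0.05063 <1
  x=-1.965: |R|=0.11553 <1
  x=-4.921: |R|=1.40657 >1
  x=-4.823: |R|=1.29449 >1
  x=-4.624: |R|=1.07990 >1
So |R|<1 on (-4.5455, 0).

(-4.5455, 0).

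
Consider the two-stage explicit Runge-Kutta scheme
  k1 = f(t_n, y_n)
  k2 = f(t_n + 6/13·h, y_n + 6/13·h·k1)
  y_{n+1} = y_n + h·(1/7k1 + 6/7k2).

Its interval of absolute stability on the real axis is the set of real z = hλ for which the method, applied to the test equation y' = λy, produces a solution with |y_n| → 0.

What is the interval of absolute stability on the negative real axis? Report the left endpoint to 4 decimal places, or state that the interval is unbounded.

On y'=λy, z=hλ:
  k1=λy_n ⇒ h·k1=z·y_n;  k2=λ(1+6/13z)y_n ⇒ h·k2=z(1+6/13z)y_n
  y_{n+1}/y_n = 1 + 1/7z + 6/7z(1+6/13z) = 1 + z + 36/91z²
  Hence R(z) = 1 + z + 36/91z².

Solve |R(x)|<1 on ℝ⁻.
x=-0.46: |R|=0.6237
R=1: x+36/91x²=0 ⇒ x=−91/36=-2.5278; min R=1−1/(4·36/91)=0.3681>−1
Confirm numerically:
  x=-2.315: |R|=0.80513 <1
  x=-2.193: |R|=0.70956 <1
  x=-1.860: |R|=0.50863 <1
  x=-1.757: |R|=0.46425 <1
  x=-2.956: |R|=1.50077 >1
  x=-2.928: |R|=1.46359 >1
  x=-2.921: |R|=1.45439 >1
Stable set (-2.5278, 0).

z∈(-2.5278,0).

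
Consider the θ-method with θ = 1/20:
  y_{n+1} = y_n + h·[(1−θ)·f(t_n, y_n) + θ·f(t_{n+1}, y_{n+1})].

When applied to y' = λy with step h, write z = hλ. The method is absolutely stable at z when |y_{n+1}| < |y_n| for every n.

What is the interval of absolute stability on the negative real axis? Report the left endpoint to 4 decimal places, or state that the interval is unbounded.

Set f=λy, z=hλ:
  y_{n+1} = y_n + z·[19/20·y_n + 1/20·y_{n+1}] ⇒ (1 − 1/20z)y_{n+1} = (1 + 19/20z)y_n
  so R(z) = (1 + 19/20z)/(1 − 1/20z).

Solve |R(x)|<1 on ℝ⁻.
x=-0.59: |R|=0.4269
R=−1: 1+19/20x = −1+1/20x ⇒ -9/10x=2 ⇒ x=2/(-9/10)=-2.2222
Confirm numerically:
  x=-1.935: |R|=0.76430 <1
  x=-1.746: |R|=0.60581 <1
  x=-1.671: |R|=0.54215 <1
  x=-2.774: |R|=1.43611 >1
  x=-2.403: |R|=1.14525 >1
Interval (-2.2222, 0).

z∈(-2.2222,0).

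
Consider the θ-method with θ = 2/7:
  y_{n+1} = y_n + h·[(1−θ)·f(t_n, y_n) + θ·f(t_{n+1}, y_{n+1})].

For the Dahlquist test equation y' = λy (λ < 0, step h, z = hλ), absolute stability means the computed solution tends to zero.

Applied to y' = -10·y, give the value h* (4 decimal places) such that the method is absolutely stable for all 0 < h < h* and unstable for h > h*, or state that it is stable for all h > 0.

(-4.6667,0); λ=-10 ⇒ h* = (14/3)/10 = 0.4667.

Set f=λy, z=hλ:
  y_{n+1} = y_n + z·[5/7·y_n + 2/7·y_{n+1}] ⇒ (1 − 2/7z)y_{n+1} = (1 + 5/7z)y_n
  Hence R(z) = (1 + 5/7z)/(1 − 2/7z).

Boundary: |R(x)|=1, x<0.
x=-1.24: |R|=0.0844
R=−1: 1+5/7x = −1+2/7x ⇒ -3/7x=2 ⇒ x=2/(-3/7)=-4.6667
Confirm numerically:
  x=-3.887: |R|=0.84168 <1
  x=-3.385: |R|=0.72077 <1
  x=-2.335: |R|=0.40060 <1
  x=-5.178: |R|=1.08838 >1
  x=-5.098: |R|=1.07525 >1
  x=-5.055: |R|=1.06809 >1
Interval (-4.6667, 0).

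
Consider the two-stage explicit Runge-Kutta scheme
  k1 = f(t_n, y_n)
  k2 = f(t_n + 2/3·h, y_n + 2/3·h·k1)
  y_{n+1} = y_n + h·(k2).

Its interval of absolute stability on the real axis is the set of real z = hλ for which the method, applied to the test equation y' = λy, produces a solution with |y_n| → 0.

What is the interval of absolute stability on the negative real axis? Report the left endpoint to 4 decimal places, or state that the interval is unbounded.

With y'=λy (z=hλ):
  k1=λy_n ⇒ h·k1=z·y_n;  k2=λ(1+2/3z)y_n ⇒ h·k2=z(1+2/3z)y_n
  y_{n+1}/y_n = 1 + z(1+2/3z) = 1 + z + 2/3z²
  ⇒ R(z) = 1 + z + 2/3z².

Need |R(x)|<1, x<0.
x=-0.3: |R|=0.7600
R=1: x+2/3x²=0 ⇒ x=−3/2=-1.5000; min R=1−1/(4·2/3)=0.6250>−1
Confirm numerically:
  x=-1.192: |R|=0.75524 <1
  x=-1.142: |R|=0.72744 <1
  x=-0.913: |R|=0.64271 <1
  x=-0.792: |R|=0.62618 <1
  x=-1.761: |R|=1.30641 >1
  x=-1.553: |R|=1.05487 >1
Stable set (-1.5000, 0).

(-1.5000, 0).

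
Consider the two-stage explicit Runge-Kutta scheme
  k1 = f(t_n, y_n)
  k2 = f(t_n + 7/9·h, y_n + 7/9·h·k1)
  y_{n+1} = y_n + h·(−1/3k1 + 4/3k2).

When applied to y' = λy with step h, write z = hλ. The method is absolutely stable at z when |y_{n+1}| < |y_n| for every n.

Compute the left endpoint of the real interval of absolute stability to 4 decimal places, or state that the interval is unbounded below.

With y'=λy (z=hλ):
  k1=λy_n ⇒ h·k1=z·y_n;  k2=λ(1+7/9z)y_n ⇒ h·k2=z(1+7/9z)y_n
  y_{n+1}/y_n = 1 − 1/3z + 4/3z(1+7/9z) = 1 + z + 28/27z²
  so R(z) = 1 + z + 28/27z².

Boundary: |R(x)|=1, x<0.
x=-1.56: |R|=1.9637
R=1: x+28/27x²=0 ⇒ x=−27/28=-0.9643; min R=1−1/(4·28/27)=0.7589>−1
Confirm numerically:
  x=-0.854: |R|=0.90233 <1
  x=-0.731: |R|=0.82315 <1
  x=-0.665: |R|=0.79360 <1
  x=-0.405: |R|=0.76510 <1
  x=-1.149: |R|=1.22010 >1
  x=-1.091: |R|=1.14337 >1
Interval (-0.9643, 0).

left endpoint -0.9643.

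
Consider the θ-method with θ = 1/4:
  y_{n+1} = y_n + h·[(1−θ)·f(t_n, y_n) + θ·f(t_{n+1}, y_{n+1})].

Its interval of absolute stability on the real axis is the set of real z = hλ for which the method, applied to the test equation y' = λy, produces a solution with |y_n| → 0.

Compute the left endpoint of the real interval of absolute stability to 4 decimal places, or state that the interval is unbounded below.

z* = -4.0000.

Test eqn y'=λy, z=hλ:
  y_{n+1} = y_n + z·[3/4·y_n + 1/4·y_{n+1}] ⇒ (1 − 1/4z)y_{n+1} = (1 + 3/4z)y_n
  ⇒ R(z) = (1 + 3/4z)/(1 − 1/4z).

Find x<0 with |R(x)|<1.
x=-1.15: |R|=0.1068
R=−1: 1+3/4x = −1+1/4x ⇒ -1/2x=2 ⇒ x=2/(-1/2)=-4.0000
Confirm numerically:
  x=-3.719: |R|=0.92719 <1
  x=-2.989: |R|=0.71069 <1
  x=-2.226: |R|=0.43013 <1
  x=-1.930: |R|=0.30185 <1
  x=-4.320: |R|=1.07692 >1
  x=-4.309: |R|=1.07438 >1
  x=-4.178: |R|=1.04353 >1
Interval (-4.0000, 0).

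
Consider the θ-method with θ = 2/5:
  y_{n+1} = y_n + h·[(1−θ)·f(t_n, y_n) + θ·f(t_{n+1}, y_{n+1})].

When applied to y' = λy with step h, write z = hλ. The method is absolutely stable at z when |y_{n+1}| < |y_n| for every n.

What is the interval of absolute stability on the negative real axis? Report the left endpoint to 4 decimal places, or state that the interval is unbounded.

Test eqn y'=λy, z=hλ:
  y_{n+1} = y_n + z·[3/5·y_n + 2/5·y_{n+1}] ⇒ (1 − 2/5z)y_{n+1} = (1 + 3/5z)y_n
  R(z) = (1 + 3/5z)/(1 − 2/5z).

Find x<0 with |R(x)|<1.
x=-1.7: |R|=0.0119
R=−1: 1+3/5x = −1+2/5x ⇒ -1/5x=2 ⇒ x=2/(-1/5)=-10.0000
Confirm numerically:
  x=-9.481: |R|=0.97834 <1
  x=-7.630: |R|=0.88302 <1
  x=-6.548: |R|=0.80924 <1
  x=-10.230: |R|=1.00903 >1
  x=-10.207: |R|=1.00815 >1
So |R|<1 on (-10.0000, 0).

(-10.0000, 0).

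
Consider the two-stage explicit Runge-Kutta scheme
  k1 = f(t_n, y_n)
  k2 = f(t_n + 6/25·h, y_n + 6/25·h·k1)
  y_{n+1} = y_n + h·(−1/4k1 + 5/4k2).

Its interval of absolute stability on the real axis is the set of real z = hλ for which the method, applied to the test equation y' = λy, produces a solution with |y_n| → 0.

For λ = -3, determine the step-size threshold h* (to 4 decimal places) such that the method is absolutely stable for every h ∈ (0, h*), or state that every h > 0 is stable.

Set f=λy, z=hλ:
  k1=λy_n ⇒ h·k1=z·y_n;  k2=λ(1+6/25z)y_n ⇒ h·k2=z(1+6/25z)y_n
  y_{n+1}/y_n = 1 − 1/4z + 5/4z(1+6/25z) = 1 + z + 3/10z²
  so R(z) = 1 + z + 3/10z².

Find x<0 with |R(x)|<1.
x=-0.77: |R|=0.4079
R=1: x+3/10x²=0 ⇒ x=−10/3=-3.3333; min R=1−1/(4·3/10)=0.1667>−1
Confirm numerically:
  x=-3.217: |R|=0.88773 <1
  x=-3.170: |R|=0.84467 <1
  x=-1.626: |R|=0.16716 <1
  x=-1.351: |R|=0.19656 <1
  x=-3.716: |R|=1.42660 >1
  x=-3.439: |R|=1.10902 >1
  x=-3.379: |R|=1.04629 >1
Interval (-3.3333, 0).

(-3.3333,0); λ=-3 ⇒ h* = (10/3)/3 = 1.1111.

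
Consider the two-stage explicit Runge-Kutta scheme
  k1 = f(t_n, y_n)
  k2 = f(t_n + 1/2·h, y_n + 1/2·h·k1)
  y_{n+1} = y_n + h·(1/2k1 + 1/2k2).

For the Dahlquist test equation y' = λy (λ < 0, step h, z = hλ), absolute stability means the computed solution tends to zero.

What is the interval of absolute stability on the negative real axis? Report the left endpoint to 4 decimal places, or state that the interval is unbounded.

Set f=λy, z=hλ:
  k1=λy_n ⇒ h·k1=z·y_n;  k2=λ(1+1/2z)y_n ⇒ h·k2=z(1+1/2z)y_n
  y_{n+1}/y_n = 1 + 1/2z + 1/2z(1+1/2z) = 1 + z + 1/4z²
  Hence R(z) = 1 + z + 1/4z².

Need |R(x)|<1, x<0.
x=-1.18: |R|=0.1681
R=1: x+1/4x²=0 ⇒ x=−4=-4.0000; min R=1−1/(4·1/4)=0.0000>−1
Confirm numerically:
  x=-3.553: |R|=0.60295 <1
  x=-2.860: |R|=0.18490 <1
  x=-1.643: |R|=0.03186 <1
  x=-1.633: |R|=0.03367 <1
  x=-4.440: |R|=1.48840 >1
  x=-4.432: |R|=1.47866 >1
  x=-4.054: |R|=1.05473 >1
So |R|<1 on (-4.0000, 0).

z∈(-4.0000,0).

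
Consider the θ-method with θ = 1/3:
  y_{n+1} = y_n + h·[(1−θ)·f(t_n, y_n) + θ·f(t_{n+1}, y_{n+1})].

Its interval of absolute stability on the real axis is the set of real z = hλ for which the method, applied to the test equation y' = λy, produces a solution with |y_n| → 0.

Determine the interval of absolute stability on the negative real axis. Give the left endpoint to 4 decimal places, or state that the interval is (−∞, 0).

Test eqn y'=λy, z=hλ:
  y_{n+1} = y_n + z·[2/3·y_n + 1/3·y_{n+1}] ⇒ (1 − 1/3z)y_{n+1} = (1 + 2/3z)y_n
  Hence R(z) = (1 + 2/3z)/(1 − 1/3z).

Find x<0 with |R(x)|<1.
x=-1.55: |R|=0.0220
R=−1: 1+2/3x = −1+1/3x ⇒ -1/3x=2 ⇒ x=2/(-1/3)=-6.0000
Confirm numerically:
  x=-5.268: |R|=0.91147 <1
  x=-4.555: |R|=0.80874 <1
  x=-3.976: |R|=0.70986 <1
  x=-3.070: |R|=0.51730 <1
  x=-6.485: |R|=1.05113 >1
  x=-6.458: |R|=1.04842 >1
  x=-6.299: |R|=1.03215 >1
So |R|<1 on (-6.0000, 0).

(-6.0000, 0).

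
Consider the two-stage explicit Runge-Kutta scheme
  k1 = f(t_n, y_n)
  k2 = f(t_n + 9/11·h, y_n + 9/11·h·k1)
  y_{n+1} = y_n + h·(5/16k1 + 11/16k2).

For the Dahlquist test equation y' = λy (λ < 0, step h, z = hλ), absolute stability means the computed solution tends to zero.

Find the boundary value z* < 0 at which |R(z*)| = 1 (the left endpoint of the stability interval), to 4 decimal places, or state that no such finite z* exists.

z* = -1.7778.

On y'=λy, z=hλ:
  k1=λy_n ⇒ h·k1=z·y_n;  k2=λ(1+9/11z)y_n ⇒ h·k2=z(1+9/11z)y_n
  y_{n+1}/y_n = 1 + 5/16z + 11/16z(1+9/11z) = 1 + z + 9/16z²
  ⇒ R(z) = 1 + z + 9/16z².

Solve |R(x)|<1 on ℝ⁻.
x=-1.22: |R|=0.6172
R=1: x+9/16x²=0 ⇒ x=−16/9=-1.7778; min R=1−1/(4·9/16)=0.5556>−1
Confirm numerically:
  x=-1.398: |R|=0.70135 <1
  x=-1.380: |R|=0.69122 <1
  x=-1.374: |R|=0.68793 <1
  x=-2.310: |R|=1.69156 >1
  x=-2.101: |R|=1.38199 >1
  x=-1.831: |R|=1.05482 >1
So |R|<1 on (-1.7778, 0).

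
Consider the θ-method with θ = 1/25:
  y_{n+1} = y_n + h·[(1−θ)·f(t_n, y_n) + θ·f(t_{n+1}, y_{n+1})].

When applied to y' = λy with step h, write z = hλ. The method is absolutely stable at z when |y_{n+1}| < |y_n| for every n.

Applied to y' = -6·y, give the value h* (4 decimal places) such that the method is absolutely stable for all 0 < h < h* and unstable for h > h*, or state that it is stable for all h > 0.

(-2.1739,0); λ=-6 ⇒ h* = (50/23)/6 = 0.3623.

Test eqn y'=λy, z=hλ:
  y_{n+1} = y_n + z·[24/25·y_n + 1/25·y_{n+1}] ⇒ (1 − 1/25z)y_{n+1} = (1 + 24/25z)y_n
  R(z) = (1 + 24/25z)/(1 − 1/25z).

Solve |R(x)|<1 on ℝ⁻.
x=-1: |R|=0.0385
R=−1: 1+24/25x = −1+1/25x ⇒ -23/25x=2 ⇒ x=2/(-23/25)=-2.1739
Confirm numerically:
  x=-2.066: |R|=0.90830 <1
  x=-1.333: |R|=0.26552 <1
  x=-0.912: |R|=0.12010 <1
  x=-0.877: |R|=0.15272 <1
  x=-2.718: |R|=1.45148 >1
  x=-2.643: |R|=1.39030 >1
  x=-2.422: |R|=1.20808 >1
Stable set (-2.1739, 0).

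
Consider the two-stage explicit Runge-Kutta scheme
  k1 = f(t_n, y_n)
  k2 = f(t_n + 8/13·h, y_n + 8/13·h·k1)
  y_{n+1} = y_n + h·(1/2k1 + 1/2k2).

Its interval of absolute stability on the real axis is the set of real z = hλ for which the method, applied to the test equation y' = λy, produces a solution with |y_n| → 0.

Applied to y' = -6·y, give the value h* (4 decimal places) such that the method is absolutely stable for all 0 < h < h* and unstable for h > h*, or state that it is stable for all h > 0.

On y'=λy, z=hλ:
  k1=λy_n ⇒ h·k1=z·y_n;  k2=λ(1+8/13z)y_n ⇒ h·k2=z(1+8/13z)y_n
  y_{n+1}/y_n = 1 + 1/2z + 1/2z(1+8/13z) = 1 + z + 4/13z²
  R(z) = 1 + z + 4/13z².

Need |R(x)|<1, x<0.
x=-1.53: |R|=0.1903
R=1: x+4/13x²=0 ⇒ x=−13/4=-3.2500; min R=1−1/(4·4/13)=0.1875>−1
Confirm numerically:
  x=-2.826: |R|=0.63132 <1
  x=-2.600: |R|=0.48000 <1
  x=-1.338: |R|=0.21284 <1
  x=-3.548: |R|=1.32532 >1
  x=-3.366: |R|=1.12014 >1
So |R|<1 on (-3.2500, 0).

(-3.2500,0); λ=-6 ⇒ h* = (13/4)/6 = 0.5417.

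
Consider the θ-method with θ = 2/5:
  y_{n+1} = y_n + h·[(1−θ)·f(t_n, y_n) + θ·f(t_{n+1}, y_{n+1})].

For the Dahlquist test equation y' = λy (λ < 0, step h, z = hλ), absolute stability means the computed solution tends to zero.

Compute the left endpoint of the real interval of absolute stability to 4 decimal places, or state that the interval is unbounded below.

With y'=λy (z=hλ):
  y_{n+1} = y_n + z·[3/5·y_n + 2/5·y_{n+1}] ⇒ (1 − 2/5z)y_{n+1} = (1 + 3/5z)y_n
  so R(z) = (1 + 3/5z)/(1 − 2/5z).

Need |R(x)|<1, x<0.
x=-1.64: |R|=0.0097
R=−1: 1+3/5x = −1+2/5x ⇒ -1/5x=2 ⇒ x=2/(-1/5)=-10.0000
Confirm numerically:
  x=-9.805: |R|=0.99208 <1
  x=-7.431: |R|=0.87066 <1
  x=-6.874: |R|=0.83326 <1
  x=-4.709: |R|=0.63303 <1
  x=-10.112: |R|=1.00444 >1
  x=-10.070: |R|=1.00278 >1
Stable set (-10.0000, 0).

z* = -10.0000.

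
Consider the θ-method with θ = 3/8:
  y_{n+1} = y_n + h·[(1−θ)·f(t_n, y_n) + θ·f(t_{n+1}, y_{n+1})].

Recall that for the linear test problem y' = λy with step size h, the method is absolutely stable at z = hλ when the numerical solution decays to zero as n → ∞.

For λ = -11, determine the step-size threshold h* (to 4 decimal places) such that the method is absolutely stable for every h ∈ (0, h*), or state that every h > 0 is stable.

Set f=λy, z=hλ:
  y_{n+1} = y_n + z·[5/8·y_n + 3/8·y_{n+1}] ⇒ (1 − 3/8z)y_{n+1} = (1 + 5/8z)y_n
  Hence R(z) = (1 + 5/8z)/(1 − 3/8z).

Boundary: |R(x)|=1, x<0.
x=-1.35: |R|=0.1037
R=−1: 1+5/8x = −1+3/8x ⇒ -1/4x=2 ⇒ x=2/(-1/4)=-8.0000
Confirm numerically:
  x=-6.733: |R|=0.91014 <1
  x=-5.564: |R|=0.80269 <1
  x=-3.735: |R|=0.55584 <1
  x=-8.545: |R|=1.03241 >1
  x=-8.529: |R|=1.03150 >1
  x=-8.229: |R|=1.01401 >1
Interval (-8.0000, 0).

(-8.0000,0); λ=-11 ⇒ h* = (8)/11 = 0.7273.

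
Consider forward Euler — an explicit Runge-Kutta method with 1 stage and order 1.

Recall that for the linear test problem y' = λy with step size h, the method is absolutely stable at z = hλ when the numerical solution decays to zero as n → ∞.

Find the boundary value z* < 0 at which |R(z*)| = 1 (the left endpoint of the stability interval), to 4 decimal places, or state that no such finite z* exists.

z* = -2.0000.

With y'=λy (z=hλ):
  order 1, 1-stage ⇒ R(z)=1+z
  (e.g. R(-0.69)=0.31000, |R|=0.31000)

Find x<0 with |R(x)|<1.
x=-0.69: |R|=0.3100
|R(-2.18)|=1.1800 |R(-1.81)|=0.8100 |R(-0.83)|=0.1700
Bisect:
  x_lo=-2.3620 |R|=1.3620  x_hi=-0.1226 |R|=0.8774
  mid=-1.24231 |R|=0.24231 →hi
  mid=-1.80214 |R|=0.80214 →hi
  mid=-2.08206 |R|=1.08206 →lo
  mid=-1.94210 |R|=0.94210 →hi
  mid=-2.01208 |R|=1.01208 →lo
  mid=-1.97709 |R|=0.97709 →hi
  mid=-1.99459 |R|=0.99459 →hi
  mid=-2.00334 |R|=1.00334 →lo
  ...
  [-2.00005,-1.99992] ⇒ x*=-2.0000
Stable set (-2.0000, 0).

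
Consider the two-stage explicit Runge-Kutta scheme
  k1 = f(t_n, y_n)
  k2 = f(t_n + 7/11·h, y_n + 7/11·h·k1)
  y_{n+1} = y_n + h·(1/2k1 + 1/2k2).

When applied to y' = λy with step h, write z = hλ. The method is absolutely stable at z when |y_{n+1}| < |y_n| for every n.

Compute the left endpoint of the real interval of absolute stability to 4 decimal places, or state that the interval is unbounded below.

Set f=λy, z=hλ:
  k1=λy_n ⇒ h·k1=z·y_n;  k2=λ(1+7/11z)y_n ⇒ h·k2=z(1+7/11z)y_n
  y_{n+1}/y_n = 1 + 1/2z + 1/2z(1+7/11z) = 1 + z + 7/22z²
  Hence R(z) = 1 + z + 7/22z².

Solve |R(x)|<1 on ℝ⁻.
x=-1.48: |R|=0.2169
R=1: x+7/22x²=0 ⇒ x=−22/7=-3.1429; min R=1−1/(4·7/22)=0.2143>−1
Confirm numerically:
  x=-2.774: |R|=0.67443 <1
  x=-2.596: |R|=0.54830 <1
  x=-2.138: |R|=0.31642 <1
  x=-1.457: |R|=0.21845 <1
  x=-3.635: |R|=1.56921 >1
  x=-3.486: |R|=1.38061 >1
Stable set (-3.1429, 0).

left endpoint -3.1429.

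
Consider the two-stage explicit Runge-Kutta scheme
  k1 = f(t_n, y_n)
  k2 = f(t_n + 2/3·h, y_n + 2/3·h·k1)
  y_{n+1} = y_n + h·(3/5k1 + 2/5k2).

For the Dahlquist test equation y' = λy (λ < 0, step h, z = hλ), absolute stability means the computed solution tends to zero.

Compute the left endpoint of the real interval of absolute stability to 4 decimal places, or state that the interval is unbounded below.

Test eqn y'=λy, z=hλ:
  k1=λy_n ⇒ h·k1=z·y_n;  k2=λ(1+2/3z)y_n ⇒ h·k2=z(1+2/3z)y_n
  y_{n+1}/y_n = 1 + 3/5z + 2/5z(1+2/3z) = 1 + z + 4/15z²
  Hence R(z) = 1 + z + 4/15z².

Boundary: |R(x)|=1, x<0.
x=-1.1: |R|=0.2227
R=1: x+4/15x²=0 ⇒ x=−15/4=-3.7500; min R=1−1/(4·4/15)=0.0625>−1
Confirm numerically:
  x=-3.297: |R|=0.60172 <1
  x=-2.298: |R|=0.11021 <1
  x=-2.155: |R|=0.08341 <1
  x=-4.260: |R|=1.57936 >1
  x=-4.050: |R|=1.32400 >1
Interval (-3.7500, 0).

z* = -3.7500.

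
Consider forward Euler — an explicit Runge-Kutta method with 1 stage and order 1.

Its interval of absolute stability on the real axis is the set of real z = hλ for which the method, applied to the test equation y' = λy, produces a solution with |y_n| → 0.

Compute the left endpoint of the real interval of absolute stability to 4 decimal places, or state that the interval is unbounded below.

Set f=λy, z=hλ:
  order 1, 1-stage ⇒ R(z)=1+z
  (e.g. R(-0.89)=0.11000, |R|=0.11000)

Solve |R(x)|<1 on ℝ⁻.
x=-0.89: |R|=0.1100
|R(-2.09)|=1.0900 |R(-1.89)|=0.8900 |R(-0.59)|=0.4100
Bisect:
  x_lo=-2.6154 |R|=1.6154  x_hi=-0.2693 |R|=0.7307
  mid=-1.44236 |R|=0.44236 →hi
  mid=-2.02888 |R|=1.02888 →lo
  mid=-1.73562 |R|=0.73562 →hi
  mid=-1.88225 |R|=0.88225 →hi
  mid=-1.95556 |R|=0.95556 →hi
  mid=-1.99222 |R|=0.99222 →hi
  mid=-2.01055 |R|=1.01055 →lo
  mid=-2.00139 |R|=1.00139 →lo
  mid=-1.99680 |R|=0.99680 →hi
  mid=-1.99909 |R|=0.99909 →hi
  ...
  [-2.00010,-1.99995] ⇒ x*=-2.0000
Stable set (-2.0000, 0).

z* = -2.0000.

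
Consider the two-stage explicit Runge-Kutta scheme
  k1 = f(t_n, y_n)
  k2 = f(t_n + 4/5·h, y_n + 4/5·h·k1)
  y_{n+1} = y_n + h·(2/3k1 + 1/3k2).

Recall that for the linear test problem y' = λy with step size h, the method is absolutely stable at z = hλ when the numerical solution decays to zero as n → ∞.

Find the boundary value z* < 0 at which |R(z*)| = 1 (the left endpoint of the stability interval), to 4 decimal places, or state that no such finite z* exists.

left endpoint -3.7500.

With y'=λy (z=hλ):
  k1=λy_n ⇒ h·k1=z·y_n;  k2=λ(1+4/5z)y_n ⇒ h·k2=z(1+4/5z)y_n
  y_{n+1}/y_n = 1 + 2/3z + 1/3z(1+4/5z) = 1 + z + 4/15z²
  so R(z) = 1 + z + 4/15z².

Solve |R(x)|<1 on ℝ⁻.
x=-0.73: |R|=0.4121
R=1: x+4/15x²=0 ⇒ x=−15/4=-3.7500; min R=1−1/(4·4/15)=0.0625>−1
Confirm numerically:
  x=-2.493: |R|=0.16435 <1
  x=-2.222: |R|=0.09461 <1
  x=-2.133: |R|=0.08025 <1
  x=-1.677: |R|=0.07295 <1
  x=-4.336: |R|=1.67757 >1
  x=-4.113: |R|=1.39814 >1
  x=-3.979: |R|=1.24298 >1
Stable set (-3.7500, 0).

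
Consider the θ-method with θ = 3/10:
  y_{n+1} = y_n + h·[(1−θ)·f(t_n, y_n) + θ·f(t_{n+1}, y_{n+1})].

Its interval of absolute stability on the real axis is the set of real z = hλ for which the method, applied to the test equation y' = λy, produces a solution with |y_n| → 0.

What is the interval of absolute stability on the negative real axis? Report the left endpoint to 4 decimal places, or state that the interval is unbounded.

(-5.0000, 0).

Test eqn y'=λy, z=hλ:
  y_{n+1} = y_n + z·[7/10·y_n + 3/10·y_{n+1}] ⇒ (1 − 3/10z)y_{n+1} = (1 + 7/10z)y_n
  ⇒ R(z) = (1 + 7/10z)/(1 − 3/10z).

Solve |R(x)|<1 on ℝ⁻.
x=-0.41: |R|=0.6349
R=−1: 1+7/10x = −1+3/10x ⇒ -2/5x=2 ⇒ x=2/(-2/5)=-5.0000
Confirm numerically:
  x=-4.163: |R|=0.85113 <1
  x=-4.055: |R|=0.82946 <1
  x=-2.414: |R|=0.40007 <1
  x=-5.563: |R|=1.08438 >1
  x=-5.279: |R|=1.04319 >1
Interval (-5.0000, 0).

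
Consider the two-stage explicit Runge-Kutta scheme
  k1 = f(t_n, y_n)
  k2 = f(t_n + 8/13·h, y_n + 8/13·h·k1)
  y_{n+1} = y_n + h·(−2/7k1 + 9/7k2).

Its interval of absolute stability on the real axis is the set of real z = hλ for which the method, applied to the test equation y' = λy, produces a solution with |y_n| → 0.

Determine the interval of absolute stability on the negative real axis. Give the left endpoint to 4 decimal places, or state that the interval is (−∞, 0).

With y'=λy (z=hλ):
  k1=λy_n ⇒ h·k1=z·y_n;  k2=λ(1+8/13z)y_n ⇒ h·k2=z(1+8/13z)y_n
  y_{n+1}/y_n = 1 − 2/7z + 9/7z(1+8/13z) = 1 + z + 72/91z²
  so R(z) = 1 + z + 72/91z².

Need |R(x)|<1, x<0.
x=-0.43: |R|=0.7163
R=1: x+72/91x²=0 ⇒ x=−91/72=-1.2639; min R=1−1/(4·72/91)=0.6840>−1
Confirm numerically:
  x=-1.063: |R|=0.83104 <1
  x=-1.001: |R|=0.79179 <1
  x=-0.975: |R|=0.77714 <1
  x=-0.821: |R|=0.71231 <1
  x=-1.704: |R|=1.59337 >1
  x=-1.553: |R|=1.35524 >1
  x=-1.476: |R|=1.24771 >1
So |R|<1 on (-1.2639, 0).

(-1.2639, 0).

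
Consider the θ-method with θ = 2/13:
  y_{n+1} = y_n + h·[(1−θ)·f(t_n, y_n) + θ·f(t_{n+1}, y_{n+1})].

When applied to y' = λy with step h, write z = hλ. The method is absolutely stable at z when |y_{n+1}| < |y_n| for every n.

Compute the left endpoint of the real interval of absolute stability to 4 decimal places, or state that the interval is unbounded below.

With y'=λy (z=hλ):
  y_{n+1} = y_n + z·[11/13·y_n + 2/13·y_{n+1}] ⇒ (1 − 2/13z)y_{n+1} = (1 + 11/13z)y_n
  so R(z) = (1 + 11/13z)/(1 − 2/13z).

Solve |R(x)|<1 on ℝ⁻.
x=-0.56: |R|=0.4844
R=−1: 1+11/13x = −1+2/13x ⇒ -9/13x=2 ⇒ x=2/(-9/13)=-2.8889
Confirm numerically:
  x=-2.784: |R|=0.94916 <1
  x=-2.236: |R|=0.66369 <1
  x=-1.196: |R|=0.01014 <1
  x=-1.171: |R|=0.00776 <1
  x=-3.476: |R|=1.26484 >1
  x=-3.300: |R|=1.18878 >1
  x=-2.996: |R|=1.05076 >1
Stable set (-2.8889, 0).

z* = -2.8889.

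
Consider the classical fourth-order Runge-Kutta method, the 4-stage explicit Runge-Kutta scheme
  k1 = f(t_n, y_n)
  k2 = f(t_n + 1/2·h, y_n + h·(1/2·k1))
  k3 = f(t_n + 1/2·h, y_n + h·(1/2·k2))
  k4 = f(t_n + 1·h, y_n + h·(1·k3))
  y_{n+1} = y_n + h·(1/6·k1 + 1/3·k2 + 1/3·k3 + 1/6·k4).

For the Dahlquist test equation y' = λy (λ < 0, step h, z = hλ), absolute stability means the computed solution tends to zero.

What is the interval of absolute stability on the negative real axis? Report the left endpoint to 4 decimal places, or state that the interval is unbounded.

(-2.7853, 0).

With y'=λy (z=hλ):
  order 4, 4-stage ⇒ R(z)=1+z+z^2/2+z^3/6+z^4/24
  (e.g. R(-1.38)=0.28530, |R|=0.28530)

Boundary: |R(x)|=1, x<0.
x=-1.38: |R|=0.2853
|R(-2.85)|=1.1020 |R(-1.63)|=0.2708 |R(-1.36)|=0.2881
Bisect:
  x_lo=-3.2186 |R|=1.8755  x_hi=-0.3373 |R|=0.7137
  mid=-1.77796 |R|=0.28225 →hi
  mid=-2.49827 |R|=0.64675 →hi
  mid=-2.85843 |R|=1.11598 →lo
  mid=-2.67835 |R|=0.85038 →hi
  mid=-2.76839 |R|=0.97481 →hi
  mid=-2.81341 |R|=1.04322 →lo
  mid=-2.79090 |R|=1.00849 →lo
  mid=-2.77965 |R|=0.99152 →hi
  mid=-2.78527 |R|=0.99997 →hi
  ...
  [-2.78545,-2.78527] ⇒ x*=-2.7853
Interval (-2.7853, 0).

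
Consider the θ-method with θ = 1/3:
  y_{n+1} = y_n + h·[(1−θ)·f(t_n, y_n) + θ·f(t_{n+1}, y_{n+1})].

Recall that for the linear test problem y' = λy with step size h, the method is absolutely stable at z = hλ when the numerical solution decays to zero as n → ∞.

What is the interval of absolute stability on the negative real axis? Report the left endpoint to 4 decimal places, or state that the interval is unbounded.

Set f=λy, z=hλ:
  y_{n+1} = y_n + z·[2/3·y_n + 1/3·y_{n+1}] ⇒ (1 − 1/3z)y_{n+1} = (1 + 2/3z)y_n
  ⇒ R(z) = (1 + 2/3z)/(1 − 1/3z).

Find x<0 with |R(x)|<1.
x=-1.29: |R|=0.0979
R=−1: 1+2/3x = −1+1/3x ⇒ -1/3x=2 ⇒ x=2/(-1/3)=-6.0000
Confirm numerically:
  x=-5.476: |R|=0.93818 <1
  x=-4.996: |R|=0.87444 <1
  x=-4.256: |R|=0.75965 <1
  x=-6.204: |R|=1.02216 >1
  x=-6.035: |R|=1.00387 >1
Stable set (-6.0000, 0).

z∈(-6.0000,0).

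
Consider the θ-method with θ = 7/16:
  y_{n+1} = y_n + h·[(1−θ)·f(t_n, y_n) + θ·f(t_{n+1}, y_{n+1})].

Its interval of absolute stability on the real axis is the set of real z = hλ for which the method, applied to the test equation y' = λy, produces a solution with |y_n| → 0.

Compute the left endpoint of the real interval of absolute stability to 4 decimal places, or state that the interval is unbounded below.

left endpoint -16.0000.

On y'=λy, z=hλ:
  y_{n+1} = y_n + z·[9/16·y_n + 7/16·y_{n+1}] ⇒ (1 − 7/16z)y_{n+1} = (1 + 9/16z)y_n
  R(z) = (1 + 9/16z)/(1 − 7/16z).

Need |R(x)|<1, x<0.
x=-1.36: |R|=0.1473
R=−1: 1+9/16x = −1+7/16x ⇒ -1/8x=2 ⇒ x=2/(-1/8)=-16.0000
Confirm numerically:
  x=-15.379: |R|=0.98996 <1
  x=-15.129: |R|=0.98571 <1
  x=-11.299: |R|=0.90113 <1
  x=-16.385: |R|=1.00589 >1
  x=-16.092: |R|=1.00143 >1
Interval (-16.0000, 0).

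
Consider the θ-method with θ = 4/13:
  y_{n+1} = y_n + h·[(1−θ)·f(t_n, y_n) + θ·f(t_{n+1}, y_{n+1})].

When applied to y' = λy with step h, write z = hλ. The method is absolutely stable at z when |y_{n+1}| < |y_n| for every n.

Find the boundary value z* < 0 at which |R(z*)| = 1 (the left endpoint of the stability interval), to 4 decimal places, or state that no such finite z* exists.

left endpoint -5.2000.

Test eqn y'=λy, z=hλ:
  y_{n+1} = y_n + z·[9/13·y_n + 4/13·y_{n+1}] ⇒ (1 − 4/13z)y_{n+1} = (1 + 9/13z)y_n
  R(z) = (1 + 9/13z)/(1 − 4/13z).

Find x<0 with |R(x)|<1.
x=-0.95: |R|=0.2649
R=−1: 1+9/13x = −1+4/13x ⇒ -5/13x=2 ⇒ x=2/(-5/13)=-5.2000
Confirm numerically:
  x=-4.813: |R|=0.94000 <1
  x=-4.810: |R|=0.93952 <1
  x=-3.032: |R|=0.56861 <1
  x=-5.315: |R|=1.01678 >1
  x=-5.294: |R|=1.01375 >1
  x=-5.290: |R|=1.01317 >1
Interval (-5.2000, 0).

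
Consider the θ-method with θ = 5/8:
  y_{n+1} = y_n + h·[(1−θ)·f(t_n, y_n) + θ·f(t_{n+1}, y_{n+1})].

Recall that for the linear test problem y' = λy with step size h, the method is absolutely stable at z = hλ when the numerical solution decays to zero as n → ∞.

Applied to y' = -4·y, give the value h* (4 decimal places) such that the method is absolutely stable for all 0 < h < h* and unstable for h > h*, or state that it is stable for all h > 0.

Test eqn y'=λy, z=hλ:
  y_{n+1} = y_n + z·[3/8·y_n + 5/8·y_{n+1}] ⇒ (1 − 5/8z)y_{n+1} = (1 + 3/8z)y_n
  so R(z) = (1 + 3/8z)/(1 − 5/8z).

Boundary: |R(x)|=1, x<0.
x=-0.99: |R|=0.3884
x=-2: |R|=0.1111
x=-10: |R|=0.3793
x=-100: |R|=0.5748
θ=5/8≥1/2 ⇒ |1+3/8x|<|1−5/8x| ∀x<0 ⇒ unbounded interval.

unbounded; (−∞, 0). Any h>0 works for λ=-4.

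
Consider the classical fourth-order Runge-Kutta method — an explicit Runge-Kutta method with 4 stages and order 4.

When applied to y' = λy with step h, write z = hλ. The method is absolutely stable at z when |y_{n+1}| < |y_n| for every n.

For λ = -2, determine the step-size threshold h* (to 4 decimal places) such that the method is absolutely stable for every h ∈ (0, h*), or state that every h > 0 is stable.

(-2.7853,0); λ=-2 ⇒ h* = 1.3926.

Test eqn y'=λy, z=hλ:
  order 4, 4-stage ⇒ R(z)=1+z+z^2/2+z^3/6+z^4/24
  (e.g. R(-0.83)=0.43893, |R|=0.43893)

Solve |R(x)|<1 on ℝ⁻.
x=-0.83: |R|=0.4389
|R(-2.15)|=0.3952 |R(-1.74)|=0.2777 |R(-0.91)|=0.4070
Bisect:
  x_lo=-3.6584 |R|=3.3367  x_hi=-0.3475 |R|=0.7065
  mid=-2.00296 |R|=0.33432 →hi
  mid=-2.83069 |R|=1.07063 →lo
  mid=-2.41683 |R|=0.57248 →hi
  mid=-2.62376 |R|=0.78255 →hi
  mid=-2.72723 |R|=0.91592 →hi
  mid=-2.77896 |R|=0.99049 →hi
  mid=-2.80483 |R|=1.02985 →lo
  ...
  [-2.78543,-2.78522] ⇒ x*=-2.7853
Stable set (-2.7853, 0).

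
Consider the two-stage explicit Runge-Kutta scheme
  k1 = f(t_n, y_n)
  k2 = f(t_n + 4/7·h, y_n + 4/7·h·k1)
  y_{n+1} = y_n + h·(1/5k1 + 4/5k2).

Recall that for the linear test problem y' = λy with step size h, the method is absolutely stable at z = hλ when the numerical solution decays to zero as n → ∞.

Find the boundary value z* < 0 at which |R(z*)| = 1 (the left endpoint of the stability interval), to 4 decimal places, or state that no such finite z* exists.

Test eqn y'=λy, z=hλ:
  k1=λy_n ⇒ h·k1=z·y_n;  k2=λ(1+4/7z)y_n ⇒ h·k2=z(1+4/7z)y_n
  y_{n+1}/y_n = 1 + 1/5z + 4/5z(1+4/7z) = 1 + z + 16/35z²
  so R(z) = 1 + z + 16/35z².

Find x<0 with |R(x)|<1.
x=-1.62: |R|=0.5797
R=1: x+16/35x²=0 ⇒ x=−35/16=-2.1875; min R=1−1/(4·16/35)=0.4531>−1
Confirm numerically:
  x=-2.065: |R|=0.88436 <1
  x=-2.027: |R|=0.85128 <1
  x=-1.153: |R|=0.45473 <1
  x=-0.982: |R|=0.45883 <1
  x=-2.786: |R|=1.76225 >1
  x=-2.279: |R|=1.09533 >1
So |R|<1 on (-2.1875, 0).

left endpoint -2.1875.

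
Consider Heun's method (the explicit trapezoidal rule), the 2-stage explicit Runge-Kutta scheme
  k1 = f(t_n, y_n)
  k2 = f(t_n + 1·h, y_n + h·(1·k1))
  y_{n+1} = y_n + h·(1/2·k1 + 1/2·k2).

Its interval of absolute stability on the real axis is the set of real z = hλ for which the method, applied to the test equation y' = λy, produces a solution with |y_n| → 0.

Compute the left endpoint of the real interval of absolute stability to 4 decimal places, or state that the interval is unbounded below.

Set f=λy, z=hλ:
  order 2, 2-stage ⇒ R(z)=1+z+z^2/2
  (e.g. R(-0.68)=0.55120, |R|=0.55120)

Solve |R(x)|<1 on ℝ⁻.
x=-0.68: |R|=0.5512
|R(-1.94)|=0.9418 |R(-1.69)|=0.7380 |R(-1.54)|=0.6458
Bisect:
  x_lo=-2.7724 |R|=2.0706  x_hi=-0.2017 |R|=0.8186
  mid=-1.48704 |R|=0.61861 →hi
  mid=-2.12970 |R|=1.13811 →lo
  mid=-1.80837 |R|=0.82673 →hi
  mid=-1.96904 |R|=0.96952 →hi
  mid=-2.04937 |R|=1.05059 →lo
  mid=-2.00920 |R|=1.00925 →lo
  mid=-1.98912 |R|=0.98918 →hi
  mid=-1.99916 |R|=0.99916 →hi
  mid=-2.00418 |R|=1.00419 →lo
  ...
  [-2.00010,-1.99995] ⇒ x*=-2.0000
So |R|<1 on (-2.0000, 0).

left endpoint -2.0000.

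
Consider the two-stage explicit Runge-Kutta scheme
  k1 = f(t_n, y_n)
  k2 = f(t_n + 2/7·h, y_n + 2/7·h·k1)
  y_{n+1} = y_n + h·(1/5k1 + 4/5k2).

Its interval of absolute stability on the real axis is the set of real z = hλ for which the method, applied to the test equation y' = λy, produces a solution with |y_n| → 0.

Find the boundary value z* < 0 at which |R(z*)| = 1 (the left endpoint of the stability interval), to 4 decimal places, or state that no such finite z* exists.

With y'=λy (z=hλ):
  k1=λy_n ⇒ h·k1=z·y_n;  k2=λ(1+2/7z)y_n ⇒ h·k2=z(1+2/7z)y_n
  y_{n+1}/y_n = 1 + 1/5z + 4/5z(1+2/7z) = 1 + z + 8/35z²
  Hence R(z) = 1 + z + 8/35z².

Find x<0 with |R(x)|<1.
x=-1.33: |R|=0.0743
R=1: x+8/35x²=0 ⇒ x=−35/8=-4.3750; min R=1−1/(4·8/35)=-0.0938>−1
Confirm numerically:
  x=-4.137: |R|=0.77495 <1
  x=-3.748: |R|=0.46286 <1
  x=-1.792: |R|=0.05800 <1
  x=-4.678: |R|=1.32398 >1
  x=-4.594: |R|=1.22996 >1
  x=-4.497: |R|=1.12540 >1
So |R|<1 on (-4.3750, 0).

z* = -4.3750.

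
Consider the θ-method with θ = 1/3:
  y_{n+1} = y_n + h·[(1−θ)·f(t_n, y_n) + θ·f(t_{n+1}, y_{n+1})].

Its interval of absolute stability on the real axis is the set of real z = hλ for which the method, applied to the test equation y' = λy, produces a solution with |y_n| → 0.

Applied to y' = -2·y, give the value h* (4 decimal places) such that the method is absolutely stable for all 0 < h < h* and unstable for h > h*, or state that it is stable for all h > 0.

(-6.0000,0); λ=-2 ⇒ h* = (6)/2 = 3.0000.

Test eqn y'=λy, z=hλ:
  y_{n+1} = y_n + z·[2/3·y_n + 1/3·y_{n+1}] ⇒ (1 − 1/3z)y_{n+1} = (1 + 2/3z)y_n
  R(z) = (1 + 2/3z)/(1 − 1/3z).

Need |R(x)|<1, x<0.
x=-1.55: |R|=0.0220
R=−1: 1+2/3x = −1+1/3x ⇒ -1/3x=2 ⇒ x=2/(-1/3)=-6.0000
Confirm numerically:
  x=-5.552: |R|=0.94761 <1
  x=-3.587: |R|=0.63367 <1
  x=-3.026: |R|=0.50647 <1
  x=-2.543: |R|=0.37633 <1
  x=-6.493: |R|=1.05193 >1
  x=-6.379: |R|=1.04041 >1
  x=-6.044: |R|=1.00487 >1
So |R|<1 on (-6.0000, 0).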